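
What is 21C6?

54264

C(21,6) = (21·20·19·18·17·16) / 6! = 39070080 / 720 = 54264.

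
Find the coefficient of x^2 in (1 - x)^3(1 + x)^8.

Coefficient of x^2 = Σ_{j} C(3,j)·(-1)^j·C(8,2-j)·1^(2-j) for j from 0 to 2.
= 28 + (-24) + 3 = 7.

7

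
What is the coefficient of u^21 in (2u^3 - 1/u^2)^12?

-112640

General term: C(12,j)·(2u^3)^j·(-1/u^2)^(12-j), with u-exponent 3j − 2(12−j) = 5j − 24.
Set 5j − 24 = 21: j = 9.
C(12,9) = 220; 2^9 = 512; (-1)^3 = -1.
Coefficient = 220 · 512 · (-1) = -112640.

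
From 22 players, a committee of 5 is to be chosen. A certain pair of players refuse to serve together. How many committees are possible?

25194

All 5-subsets: C(22,5) = 26334. Those containing both fixed elements: C(20,3) = 1140.
26334 − 1140 = 25194.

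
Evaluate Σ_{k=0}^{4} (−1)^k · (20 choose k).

3876

The partial alternating sum Σ_{k=0}^{4} (−1)^k C(20,k) = (−1)^4 C(19,4) = 3876.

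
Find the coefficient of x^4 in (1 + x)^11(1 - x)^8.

Coefficient of x^4 = Σ_{j} C(11,j)·1^j·C(8,4-j)·(-1)^(4-j) for j from 0 to 4.
= 70 + (-616) + 1540 + (-1320) + 330 = 4.

4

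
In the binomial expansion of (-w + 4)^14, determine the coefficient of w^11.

-23296

The general term is C(14,j)·(-w)^j·(4)^(14-j); the w^11 term has j = 11.
C(14,11) = 364.
Coefficient = C(14,11) · (-1)^11 · 4^3 = 364 · (-1) · 64 = -23296.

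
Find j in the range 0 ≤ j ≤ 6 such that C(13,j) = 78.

C(13,j) increases on 0 ≤ j ≤ 6. C(13,1) = 13 and C(13,2) = 78, so j = 2.

2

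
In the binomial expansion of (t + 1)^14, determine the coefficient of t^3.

364

The general term is C(14,j)·(t)^j·(1)^(14-j); the t^3 term has j = 3.
C(14,3) = 364.
Coefficient = C(14,3) = 364.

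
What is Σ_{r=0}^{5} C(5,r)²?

252

By Vandermonde's identity, Σ C(5,r)² = C(10,5) = 252.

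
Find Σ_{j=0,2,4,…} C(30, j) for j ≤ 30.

536870912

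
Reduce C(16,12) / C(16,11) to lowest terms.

5/12

C(n,k+1)/C(n,k) = (n−k)/(k+1) = (16−11)/(11+1) = 5/12.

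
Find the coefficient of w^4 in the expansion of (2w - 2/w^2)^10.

46080

General term: C(10,j)·(2w)^j·(-2/w^2)^(10-j), with w-exponent 1j − 2(10−j) = 3j − 20.
Set 3j − 20 = 4: j = 8.
C(10,8) = 45; 2^8 = 256; (-2)^2 = 4.
Coefficient = 45 · 256 · 4 = 46080.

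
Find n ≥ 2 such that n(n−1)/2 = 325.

n(n−1)/2 = 325 ⇒ n(n−1) = 650. Since 26·25 = 650, n = 26.

26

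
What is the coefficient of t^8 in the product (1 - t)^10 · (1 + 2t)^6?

1125

Coefficient of t^8 = Σ_{j} C(10,j)·(-1)^j·C(6,8-j)·2^(8-j) for j from 2 to 8.
= 2880 + (-23040) + 50400 + (-40320) + 12600 + (-1440) + 45 = 1125.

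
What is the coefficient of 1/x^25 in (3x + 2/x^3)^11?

General term: C(11,j)·(3x)^j·(2/x^3)^(11-j), with x-exponent 1j − 3(11−j) = 4j − 33.
Set 4j − 33 = -25: j = 2.
C(11,2) = 55; 3^2 = 9; 2^9 = 512.
Coefficient = 55 · 9 · 512 = 253440.

253440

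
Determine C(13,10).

286

C(13,10) = C(13,3) by symmetry.
C(13,3) = (13·12·11) / 3! = 1716 / 6 = 286.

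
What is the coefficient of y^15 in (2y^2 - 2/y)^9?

General term: C(9,j)·(2y^2)^j·(-2/y)^(9-j), with y-exponent 2j − 1(9−j) = 3j − 9.
Set 3j − 9 = 15: j = 8.
C(9,8) = 9; 2^8 = 256; (-2)^1 = -2.
Coefficient = 9 · 256 · (-2) = -4608.

-4608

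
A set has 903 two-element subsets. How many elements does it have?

43

n(n−1)/2 = 903 ⇒ n(n−1) = 1806. Since 43·42 = 1806, n = 43.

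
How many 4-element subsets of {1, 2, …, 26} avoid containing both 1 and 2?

All 4-subsets: C(26,4) = 14950. Those containing both fixed elements: C(24,2) = 276.
14950 − 276 = 14674.

14674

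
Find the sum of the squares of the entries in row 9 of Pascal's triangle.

By Vandermonde's identity, Σ C(9,i)² = C(18,9) = 48620.

48620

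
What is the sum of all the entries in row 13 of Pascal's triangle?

8192

The entries of row 13 sum to 2^13 = 8192.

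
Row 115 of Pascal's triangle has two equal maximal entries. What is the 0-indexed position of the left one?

57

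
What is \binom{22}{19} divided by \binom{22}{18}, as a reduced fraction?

C(n,k+1)/C(n,k) = (n−k)/(k+1) = (22−18)/(18+1) = 4/19.

4/19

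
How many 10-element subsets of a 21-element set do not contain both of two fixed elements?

All 10-subsets: C(21,10) = 352716. Those containing both fixed elements: C(19,8) = 75582.
352716 − 75582 = 277134.

277134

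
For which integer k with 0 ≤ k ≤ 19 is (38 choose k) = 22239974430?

C(38,k) increases on 0 ≤ k ≤ 19. C(38,15) = 15471286560 and C(38,16) = 22239974430, so k = 16.

16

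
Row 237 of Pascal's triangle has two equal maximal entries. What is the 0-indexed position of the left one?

118

For odd n = 237, C(237,j) peaks at j = (n−1)/2 and (n+1)/2; the lower is 118.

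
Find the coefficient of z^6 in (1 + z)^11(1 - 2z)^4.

Coefficient of z^6 = Σ_{j} C(11,j)·1^j·C(4,6-j)·(-2)^(6-j) for j from 2 to 6.
= 880 + (-5280) + 7920 + (-3696) + 462 = 286.

286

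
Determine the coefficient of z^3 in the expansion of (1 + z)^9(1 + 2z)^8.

Coefficient of z^3 = Σ_{j} C(9,j)·1^j·C(8,3-j)·2^(3-j) for j from 0 to 3.
= 448 + 1008 + 576 + 84 = 2116.

2116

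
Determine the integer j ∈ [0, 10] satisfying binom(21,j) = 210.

2

C(21,j) increases on 0 ≤ j ≤ 10. C(21,1) = 21 and C(21,2) = 210, so j = 2.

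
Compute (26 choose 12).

9657700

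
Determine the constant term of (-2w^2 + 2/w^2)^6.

General term: C(6,j)·(-2w^2)^j·(2/w^2)^(6-j), with w-exponent 2j − 2(6−j) = 4j − 12.
Set 4j − 12 = 0: j = 3.
C(6,3) = 20; (-2)^3 = -8; 2^3 = 8.
Coefficient = 20 · (-8) · 8 = -1280.

-1280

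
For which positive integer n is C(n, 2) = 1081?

n(n−1)/2 = 1081 ⇒ n(n−1) = 2162. Since 47·46 = 2162, n = 47.

47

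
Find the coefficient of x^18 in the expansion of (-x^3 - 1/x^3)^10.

45

General term: C(10,j)·(-x^3)^j·(-1/x^3)^(10-j), with x-exponent 3j − 3(10−j) = 6j − 30.
Set 6j − 30 = 18: j = 8.
C(10,8) = 45; (-1)^8 = 1; (-1)^2 = 1.
Coefficient = 45 · 1 · 1 = 45.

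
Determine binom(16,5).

C(16,5) = (16·15·14·13·12) / 5! = 524160 / 120 = 4368.

4368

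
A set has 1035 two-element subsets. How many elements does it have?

46

n(n−1)/2 = 1035 ⇒ n(n−1) = 2070. Since 46·45 = 2070, n = 46.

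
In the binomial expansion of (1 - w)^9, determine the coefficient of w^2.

36

The general term is C(9,j)·(1)^j·(-w)^(9-j); the w^2 term has j = 7.
C(9,7) = 36.
Coefficient = C(9,7) = 36.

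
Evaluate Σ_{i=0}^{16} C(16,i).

Setting x = 1 in (1+x)^16 gives Σ C(16,i) = 2^16 = 65536.

65536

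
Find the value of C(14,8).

C(14,8) = C(14,6) by symmetry.
C(14,6) = (14·13·12·11·10·9) / 6! = 2162160 / 720 = 3003.

3003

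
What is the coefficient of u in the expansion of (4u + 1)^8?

32

The general term is C(8,j)·(4u)^j·(1)^(8-j); the u^1 term has j = 1.
C(8,1) = 8.
Coefficient = C(8,1) · 4^1 = 8 · 4 = 32.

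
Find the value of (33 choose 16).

C(33,16) = (33·32·31·30·29·28·27·26·25·24·23·22·21·20·19·18) / 16! = 24412776311194951680000 / 20922789888000 = 1166803110.

1166803110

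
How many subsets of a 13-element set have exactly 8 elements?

Choose the 8 positions: C(13,8) = 1287.

1287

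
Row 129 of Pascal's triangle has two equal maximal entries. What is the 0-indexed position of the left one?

For odd n = 129, C(129,i) peaks at i = (n−1)/2 and (n+1)/2; the lesser is 64.

64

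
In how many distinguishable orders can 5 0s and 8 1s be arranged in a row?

Choose positions for the 0s: C(13,5) = 1287.

1287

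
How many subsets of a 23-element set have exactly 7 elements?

Choose the 7 positions: C(23,7) = 245157.

245157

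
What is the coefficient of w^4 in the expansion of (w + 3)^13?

The general term is C(13,j)·(w)^j·(3)^(13-j); the w^4 term has j = 4.
C(13,4) = 715.
Coefficient = C(13,4) · 3^9 = 715 · 19683 = 14073345.

14073345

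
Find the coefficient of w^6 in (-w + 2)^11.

14784

The general term is C(11,j)·(-w)^j·(2)^(11-j); the w^6 term has j = 6.
C(11,6) = 462.
Coefficient = C(11,6) · 2^5 = 462 · 32 = 14784.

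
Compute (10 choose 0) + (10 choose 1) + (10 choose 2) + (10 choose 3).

1 + 10 + 45 + 120 = 176.

176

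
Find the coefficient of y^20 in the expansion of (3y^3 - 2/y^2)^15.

General term: C(15,j)·(3y^3)^j·(-2/y^2)^(15-j), with y-exponent 3j − 2(15−j) = 5j − 30.
Set 5j − 30 = 20: j = 10.
C(15,10) = 3003; 3^10 = 59049; (-2)^5 = -32.
Coefficient = 3003 · 59049 · (-32) = -5674372704.

-5674372704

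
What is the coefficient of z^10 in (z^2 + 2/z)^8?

General term: C(8,j)·(z^2)^j·(2/z)^(8-j), with z-exponent 2j − 1(8−j) = 3j − 8.
Set 3j − 8 = 10: j = 6.
C(8,6) = 28; 1^6 = 1; 2^2 = 4.
Coefficient = 28 · 1 · 4 = 112.

112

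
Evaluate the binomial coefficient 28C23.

98280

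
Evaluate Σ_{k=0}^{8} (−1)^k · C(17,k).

The partial alternating sum Σ_{k=0}^{8} (−1)^k C(17,k) = (−1)^8 C(16,8) = 12870.

12870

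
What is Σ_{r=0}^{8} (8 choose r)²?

12870

Σ C(8,r)² is the coefficient of x^8 in (1+x)^8(1+x)^8 = (1+x)^16, i.e. C(16,8) = 12870.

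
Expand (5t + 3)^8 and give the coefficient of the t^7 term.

1875000

The general term is C(8,j)·(5t)^j·(3)^(8-j); the t^7 term has j = 7.
C(8,7) = 8.
Coefficient = C(8,7) · 5^7 · 3^1 = 8 · 78125 · 3 = 1875000.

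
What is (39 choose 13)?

8122425444

C(39,13) = (39·38·37·36·35·34·33·32·31·30·29·28·27) / 13! = 50578512186237235200 / 6227020800 = 8122425444.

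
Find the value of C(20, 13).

77520

C(20,13) = C(20,7) by symmetry.
C(20,7) = (20·19·18·17·16·15·14) / 7! = 390700800 / 5040 = 77520.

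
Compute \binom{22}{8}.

C(22,8) = (22·21·20·19·18·17·16·15) / 8! = 12893126400 / 40320 = 319770.

319770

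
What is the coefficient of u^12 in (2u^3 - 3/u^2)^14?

General term: C(14,j)·(2u^3)^j·(-3/u^2)^(14-j), with u-exponent 3j − 2(14−j) = 5j − 28.
Set 5j − 28 = 12: j = 8.
C(14,8) = 3003; 2^8 = 256; (-3)^6 = 729.
Coefficient = 3003 · 256 · 729 = 560431872.

560431872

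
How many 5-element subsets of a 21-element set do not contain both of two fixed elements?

All 5-subsets: C(21,5) = 20349. Those containing both fixed elements: C(19,3) = 969.
20349 − 969 = 19380.

19380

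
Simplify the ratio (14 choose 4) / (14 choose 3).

11/4

C(n,k+1)/C(n,k) = (n−k)/(k+1) = (14−3)/(3+1) = 11/4.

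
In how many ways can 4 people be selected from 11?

This is C(11,4) = 330.

330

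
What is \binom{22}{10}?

C(22,10) = (22·21·20·19·18·17·16·15·14·13) / 10! = 2346549004800 / 3628800 = 646646.

646646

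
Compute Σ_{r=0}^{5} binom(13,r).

1 + 13 + 78 + 286 + 715 + 1287 = 2380.

2380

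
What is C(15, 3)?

C(15,3) = (15·14·13) / 3! = 2730 / 6 = 455.

455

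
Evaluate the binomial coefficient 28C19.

6906900

C(28,19) = C(28,9) by symmetry.
C(28,9) = (28·27·26·25·24·23·22·21·20) / 9! = 2506375872000 / 362880 = 6906900.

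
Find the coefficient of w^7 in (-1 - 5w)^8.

625000

The general term is C(8,j)·(-1)^j·(-5w)^(8-j); the w^7 term has j = 1.
C(8,1) = 8.
Coefficient = C(8,1) · (-1)^1 · (-5)^7 = 8 · (-1) · (-78125) = 625000.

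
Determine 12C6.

924

C(12,6) = (12·11·10·9·8·7) / 6! = 665280 / 720 = 924.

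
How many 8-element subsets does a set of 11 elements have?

C(11,8) = C(11,3) by symmetry.
C(11,3) = (11·10·9) / 3! = 990 / 6 = 165.

165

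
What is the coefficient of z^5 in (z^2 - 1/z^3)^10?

General term: C(10,j)·(z^2)^j·(-1/z^3)^(10-j), with z-exponent 2j − 3(10−j) = 5j − 30.
Set 5j − 30 = 5: j = 7.
C(10,7) = 120; 1^7 = 1; (-1)^3 = -1.
Coefficient = 120 · 1 · (-1) = -120.

-120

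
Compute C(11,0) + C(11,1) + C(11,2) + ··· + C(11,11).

2048

The entries of row 11 sum to 2^11 = 2048.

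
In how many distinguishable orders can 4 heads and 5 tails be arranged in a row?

Choose positions for the heads: C(9,4) = 126.

126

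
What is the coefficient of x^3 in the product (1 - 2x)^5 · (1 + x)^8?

Coefficient of x^3 = Σ_{j} C(5,j)·(-2)^j·C(8,3-j)·1^(3-j) for j from 0 to 3.
= 56 + (-280) + 320 + (-80) = 16.

16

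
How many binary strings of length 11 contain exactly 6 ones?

Choose the 6 positions: C(11,6) = 462.

462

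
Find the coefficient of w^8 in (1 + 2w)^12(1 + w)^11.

Coefficient of w^8 = Σ_{j} C(12,j)·2^j·C(11,8-j)·1^(8-j) for j from 0 to 8.
= 165 + 7920 + 121968 + 813120 + 2613600 + 4181760 + 3252480 + 1115136 + 126720 = 12232869.

12232869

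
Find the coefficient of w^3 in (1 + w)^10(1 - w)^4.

Coefficient of w^3 = Σ_{j} C(10,j)·1^j·C(4,3-j)·(-1)^(3-j) for j from 0 to 3.
= (-4) + 60 + (-180) + 120 = -4.

-4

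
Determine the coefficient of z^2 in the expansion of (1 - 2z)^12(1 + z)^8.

100

Coefficient of z^2 = Σ_{j} C(12,j)·(-2)^j·C(8,2-j)·1^(2-j) for j from 0 to 2.
= 28 + (-192) + 264 = 100.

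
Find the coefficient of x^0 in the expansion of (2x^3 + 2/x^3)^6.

1280

General term: C(6,j)·(2x^3)^j·(2/x^3)^(6-j), with x-exponent 3j − 3(6−j) = 6j − 18.
Set 6j − 18 = 0: j = 3.
C(6,3) = 20; 2^3 = 8; 2^3 = 8.
Coefficient = 20 · 8 · 8 = 1280.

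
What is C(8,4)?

70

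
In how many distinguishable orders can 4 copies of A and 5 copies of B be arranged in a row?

Choose positions for the A's: C(9,4) = 126.

126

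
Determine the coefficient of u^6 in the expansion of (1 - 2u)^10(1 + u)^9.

Coefficient of u^6 = Σ_{j} C(10,j)·(-2)^j·C(9,6-j)·1^(6-j) for j from 0 to 6.
= 84 + (-2520) + 22680 + (-80640) + 120960 + (-72576) + 13440 = 1428.

1428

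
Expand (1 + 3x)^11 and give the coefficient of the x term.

33

The general term is C(11,j)·(1)^j·(3x)^(11-j); the x^1 term has j = 10.
C(11,10) = 11.
Coefficient = C(11,10) · 3^1 = 11 · 3 = 33.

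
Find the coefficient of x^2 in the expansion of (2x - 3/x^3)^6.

-576

General term: C(6,j)·(2x)^j·(-3/x^3)^(6-j), with x-exponent 1j − 3(6−j) = 4j − 18.
Set 4j − 18 = 2: j = 5.
C(6,5) = 6; 2^5 = 32; (-3)^1 = -3.
Coefficient = 6 · 32 · (-3) = -576.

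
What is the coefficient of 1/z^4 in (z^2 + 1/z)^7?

7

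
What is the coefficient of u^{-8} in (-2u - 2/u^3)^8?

General term: C(8,j)·(-2u)^j·(-2/u^3)^(8-j), with u-exponent 1j − 3(8−j) = 4j − 24.
Set 4j − 24 = -8: j = 4.
C(8,4) = 70; (-2)^4 = 16; (-2)^4 = 16.
Coefficient = 70 · 16 · 16 = 17920.

17920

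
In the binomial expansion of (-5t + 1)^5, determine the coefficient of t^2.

250

The general term is C(5,j)·(-5t)^j·(1)^(5-j); the t^2 term has j = 2.
C(5,2) = 10.
Coefficient = C(5,2) · (-5)^2 = 10 · 25 = 250.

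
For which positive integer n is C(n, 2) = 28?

n(n−1)/2 = 28 ⇒ n(n−1) = 56. Since 8·7 = 56, n = 8.

8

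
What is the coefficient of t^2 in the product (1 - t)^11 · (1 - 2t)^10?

Coefficient of t^2 = Σ_{j} C(11,j)·(-1)^j·C(10,2-j)·(-2)^(2-j) for j from 0 to 2.
= 180 + 220 + 55 = 455.

455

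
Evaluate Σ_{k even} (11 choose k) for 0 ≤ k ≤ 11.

Half of (1+1)^11 + (1−1)^11 gives the even-index sum: 2^10 = 1024.

1024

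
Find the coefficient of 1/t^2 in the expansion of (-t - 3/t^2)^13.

General term: C(13,j)·(-t)^j·(-3/t^2)^(13-j), with t-exponent 1j − 2(13−j) = 3j − 26.
Set 3j − 26 = -2: j = 8.
C(13,8) = 1287; (-1)^8 = 1; (-3)^5 = -243.
Coefficient = 1287 · 1 · (-243) = -312741.

-312741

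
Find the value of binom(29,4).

23751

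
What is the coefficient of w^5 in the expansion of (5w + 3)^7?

The general term is C(7,j)·(5w)^j·(3)^(7-j); the w^5 term has j = 5.
C(7,5) = 21.
Coefficient = C(7,5) · 5^5 · 3^2 = 21 · 3125 · 9 = 590625.

590625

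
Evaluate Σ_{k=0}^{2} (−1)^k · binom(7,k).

15

The partial alternating sum Σ_{k=0}^{2} (−1)^k C(7,k) = (−1)^2 C(6,2) = 15.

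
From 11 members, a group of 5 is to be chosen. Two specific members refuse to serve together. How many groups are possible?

378

All 5-subsets: C(11,5) = 462. Those containing both fixed elements: C(9,3) = 84.
462 − 84 = 378.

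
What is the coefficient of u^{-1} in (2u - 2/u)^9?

-64512

General term: C(9,j)·(2u)^j·(-2/u)^(9-j), with u-exponent 1j − 1(9−j) = 2j − 9.
Set 2j − 9 = -1: j = 4.
C(9,4) = 126; 2^4 = 16; (-2)^5 = -32.
Coefficient = 126 · 16 · (-32) = -64512.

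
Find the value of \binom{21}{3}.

1330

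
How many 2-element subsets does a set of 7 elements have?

C(7,2) = (7·6) / 2! = 42 / 2 = 21.

21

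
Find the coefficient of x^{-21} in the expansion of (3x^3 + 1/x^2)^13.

39

General term: C(13,j)·(3x^3)^j·(1/x^2)^(13-j), with x-exponent 3j − 2(13−j) = 5j − 26.
Set 5j − 26 = -21: j = 1.
C(13,1) = 13; 3^1 = 3; 1^12 = 1.
Coefficient = 13 · 3 · 1 = 39.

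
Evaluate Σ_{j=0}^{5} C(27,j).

101584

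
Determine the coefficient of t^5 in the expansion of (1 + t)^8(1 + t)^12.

(1 + t)^8(1 + t)^12 = (1 + t)^20, so the coefficient of t^5 is C(20,5)·1^5 = 15504·1 = 15504.

15504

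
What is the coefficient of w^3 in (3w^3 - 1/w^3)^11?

-336798

General term: C(11,j)·(3w^3)^j·(-1/w^3)^(11-j), with w-exponent 3j − 3(11−j) = 6j − 33.
Set 6j − 33 = 3: j = 6.
C(11,6) = 462; 3^6 = 729; (-1)^5 = -1.
Coefficient = 462 · 729 · (-1) = -336798.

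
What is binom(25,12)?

5200300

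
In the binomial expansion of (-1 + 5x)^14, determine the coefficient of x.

-70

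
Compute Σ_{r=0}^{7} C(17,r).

1 + 17 + 136 + 680 + 2380 + 6188 + 12376 + 19448 = 41226.

41226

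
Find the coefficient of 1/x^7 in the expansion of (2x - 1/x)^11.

General term: C(11,j)·(2x)^j·(-1/x)^(11-j), with x-exponent 1j − 1(11−j) = 2j − 11.
Set 2j − 11 = -7: j = 2.
C(11,2) = 55; 2^2 = 4; (-1)^9 = -1.
Coefficient = 55 · 4 · (-1) = -220.

-220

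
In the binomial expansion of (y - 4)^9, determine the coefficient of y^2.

The general term is C(9,j)·(y)^j·(-4)^(9-j); the y^2 term has j = 2.
C(9,2) = 36.
Coefficient = C(9,2) · (-4)^7 = 36 · (-16384) = -589824.

-589824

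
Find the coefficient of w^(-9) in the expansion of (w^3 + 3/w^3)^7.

5103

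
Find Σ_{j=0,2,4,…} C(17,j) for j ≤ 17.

Even-j terms of row 17 sum to 2^16 = 65536.

65536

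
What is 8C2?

28

C(8,2) = (8·7) / 2! = 56 / 2 = 28.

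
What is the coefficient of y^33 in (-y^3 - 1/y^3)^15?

-105

General term: C(15,j)·(-y^3)^j·(-1/y^3)^(15-j), with y-exponent 3j − 3(15−j) = 6j − 45.
Set 6j − 45 = 33: j = 13.
C(15,13) = 105; (-1)^13 = -1; (-1)^2 = 1.
Coefficient = 105 · (-1) · 1 = -105.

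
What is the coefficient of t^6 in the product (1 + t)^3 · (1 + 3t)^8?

Coefficient of t^6 = Σ_{j} C(3,j)·1^j·C(8,6-j)·3^(6-j) for j from 0 to 3.
= 20412 + 40824 + 17010 + 1512 = 79758.

79758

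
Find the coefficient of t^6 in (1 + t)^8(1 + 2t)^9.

Coefficient of t^6 = Σ_{j} C(8,j)·1^j·C(9,6-j)·2^(6-j) for j from 0 to 6.
= 5376 + 32256 + 56448 + 37632 + 10080 + 1008 + 28 = 142828.

142828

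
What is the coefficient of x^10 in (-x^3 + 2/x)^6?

60

General term: C(6,j)·(-x^3)^j·(2/x)^(6-j), with x-exponent 3j − 1(6−j) = 4j − 6.
Set 4j − 6 = 10: j = 4.
C(6,4) = 15; (-1)^4 = 1; 2^2 = 4.
Coefficient = 15 · 1 · 4 = 60.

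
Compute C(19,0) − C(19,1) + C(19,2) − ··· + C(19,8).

43758

The partial alternating sum Σ_{k=0}^{8} (−1)^k C(19,k) = (−1)^8 C(18,8) = 43758.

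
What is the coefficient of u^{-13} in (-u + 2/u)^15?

General term: C(15,j)·(-u)^j·(2/u)^(15-j), with u-exponent 1j − 1(15−j) = 2j − 15.
Set 2j − 15 = -13: j = 1.
C(15,1) = 15; (-1)^1 = -1; 2^14 = 16384.
Coefficient = 15 · (-1) · 16384 = -245760.

-245760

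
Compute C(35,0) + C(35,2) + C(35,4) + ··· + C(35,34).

17179869184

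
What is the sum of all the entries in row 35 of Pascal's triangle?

34359738368

Setting x = 1 in (1+x)^35 gives Σ C(35,i) = 2^35 = 34359738368.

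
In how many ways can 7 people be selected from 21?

This is C(21,7) = 116280.

116280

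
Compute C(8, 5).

C(8,5) = C(8,3) by symmetry.
C(8,3) = (8·7·6) / 3! = 336 / 6 = 56.

56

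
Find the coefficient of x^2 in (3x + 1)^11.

495

The general term is C(11,j)·(3x)^j·(1)^(11-j); the x^2 term has j = 2.
C(11,2) = 55.
Coefficient = C(11,2) · 3^2 = 55 · 9 = 495.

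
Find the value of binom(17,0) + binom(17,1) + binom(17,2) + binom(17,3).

834

1 + 17 + 136 + 680 = 834.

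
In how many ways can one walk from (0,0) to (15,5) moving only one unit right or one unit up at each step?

Each path is a sequence of 20 steps with 15 rights: C(20,15) = 15504.

15504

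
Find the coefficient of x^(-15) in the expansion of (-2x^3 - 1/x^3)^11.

-1320

General term: C(11,j)·(-2x^3)^j·(-1/x^3)^(11-j), with x-exponent 3j − 3(11−j) = 6j − 33.
Set 6j − 33 = -15: j = 3.
C(11,3) = 165; (-2)^3 = -8; (-1)^8 = 1.
Coefficient = 165 · (-8) · 1 = -1320.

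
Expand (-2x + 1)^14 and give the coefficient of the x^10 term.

1025024

The general term is C(14,j)·(-2x)^j·(1)^(14-j); the x^10 term has j = 10.
C(14,10) = 1001.
Coefficient = C(14,10) · (-2)^10 = 1001 · 1024 = 1025024.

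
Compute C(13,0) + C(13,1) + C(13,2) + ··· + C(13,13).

Setting x = 1 in (1+x)^13 gives Σ C(13,i) = 2^13 = 8192.

8192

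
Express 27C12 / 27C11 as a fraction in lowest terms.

4/3

C(n,k+1)/C(n,k) = (n−k)/(k+1) = (27−11)/(11+1) = 16/12 = 4/3.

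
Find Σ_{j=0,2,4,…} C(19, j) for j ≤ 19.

262144

Half of (1+1)^19 + (1−1)^19 gives the even-index sum: 2^18 = 262144.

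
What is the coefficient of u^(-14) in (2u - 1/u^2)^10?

General term: C(10,j)·(2u)^j·(-1/u^2)^(10-j), with u-exponent 1j − 2(10−j) = 3j − 20.
Set 3j − 20 = -14: j = 2.
C(10,2) = 45; 2^2 = 4; (-1)^8 = 1.
Coefficient = 45 · 4 · 1 = 180.

180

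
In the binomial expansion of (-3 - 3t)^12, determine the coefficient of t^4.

263063295

The general term is C(12,j)·(-3)^j·(-3t)^(12-j); the t^4 term has j = 8.
C(12,8) = 495.
Coefficient = C(12,8) · (-3)^8 · (-3)^4 = 495 · 6561 · 81 = 263063295.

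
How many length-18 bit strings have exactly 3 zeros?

Choose the 3 positions: C(18,3) = 816.

816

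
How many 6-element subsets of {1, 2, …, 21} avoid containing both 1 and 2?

All 6-subsets: C(21,6) = 54264. Those containing both fixed elements: C(19,4) = 3876.
54264 − 3876 = 50388.

50388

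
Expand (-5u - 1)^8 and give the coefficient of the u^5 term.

The general term is C(8,j)·(-5u)^j·(-1)^(8-j); the u^5 term has j = 5.
C(8,5) = 56.
Coefficient = C(8,5) · (-5)^5 · (-1)^3 = 56 · (-3125) · (-1) = 175000.

175000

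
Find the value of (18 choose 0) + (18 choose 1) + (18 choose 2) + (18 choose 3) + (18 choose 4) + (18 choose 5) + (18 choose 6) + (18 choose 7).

63004

1 + 18 + 153 + 816 + 3060 + 8568 + 18564 + 31824 = 63004.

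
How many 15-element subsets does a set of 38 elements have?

15471286560

C(38,15) = (38·37·36·35·34·33·32·31·30·29·28·27·26·25·24) / 15! = 20231404874494894080000 / 1307674368000 = 15471286560.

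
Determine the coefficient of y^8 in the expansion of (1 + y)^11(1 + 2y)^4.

33957

Coefficient of y^8 = Σ_{j} C(11,j)·1^j·C(4,8-j)·2^(8-j) for j from 4 to 8.
= 5280 + 14784 + 11088 + 2640 + 165 = 33957.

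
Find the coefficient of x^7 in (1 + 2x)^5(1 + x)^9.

23868

Coefficient of x^7 = Σ_{j} C(5,j)·2^j·C(9,7-j)·1^(7-j) for j from 0 to 5.
= 36 + 840 + 5040 + 10080 + 6720 + 1152 = 23868.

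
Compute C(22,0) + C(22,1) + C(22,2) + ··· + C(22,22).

4194304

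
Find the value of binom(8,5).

C(8,5) = C(8,3) by symmetry.
C(8,3) = (8·7·6) / 3! = 336 / 6 = 56.

56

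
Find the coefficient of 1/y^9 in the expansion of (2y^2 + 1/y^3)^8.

General term: C(8,j)·(2y^2)^j·(1/y^3)^(8-j), with y-exponent 2j − 3(8−j) = 5j − 24.
Set 5j − 24 = -9: j = 3.
C(8,3) = 56; 2^3 = 8; 1^5 = 1.
Coefficient = 56 · 8 · 1 = 448.

448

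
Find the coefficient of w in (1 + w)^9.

The general term is C(9,j)·(1)^j·(w)^(9-j); the w^1 term has j = 8.
C(9,8) = 9.
Coefficient = C(9,8) = 9.

9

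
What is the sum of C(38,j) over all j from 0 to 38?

274877906944

The entries of row 38 sum to 2^38 = 274877906944.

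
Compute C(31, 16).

300540195

C(31,16) = C(31,15) by symmetry.
C(31,15) = (31·30·29·28·27·26·25·24·23·22·21·20·19·18·17) / 15! = 393008709555221760000 / 1307674368000 = 300540195.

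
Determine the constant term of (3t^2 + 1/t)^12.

General term: C(12,j)·(3t^2)^j·(1/t)^(12-j), with t-exponent 2j − 1(12−j) = 3j − 12.
Set 3j − 12 = 0: j = 4.
C(12,4) = 495; 3^4 = 81; 1^8 = 1.
Coefficient = 495 · 81 · 1 = 40095.

40095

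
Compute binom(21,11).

C(21,11) = C(21,10) by symmetry.
C(21,10) = (21·20·19·18·17·16·15·14·13·12) / 10! = 1279935820800 / 3628800 = 352716.

352716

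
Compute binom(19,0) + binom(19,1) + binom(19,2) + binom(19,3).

1 + 19 + 171 + 969 = 1160.

1160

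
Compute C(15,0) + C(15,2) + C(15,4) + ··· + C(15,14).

16384

Half of (1+1)^15 + (1−1)^15 gives the even-index sum: 2^14 = 16384.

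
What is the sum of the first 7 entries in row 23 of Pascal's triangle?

1 + 23 + 253 + 1771 + 8855 + 33649 + 100947 = 145499.

145499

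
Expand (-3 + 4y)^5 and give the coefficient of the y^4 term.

-3840

The general term is C(5,j)·(-3)^j·(4y)^(5-j); the y^4 term has j = 1.
C(5,1) = 5.
Coefficient = C(5,1) · (-3)^1 · 4^4 = 5 · (-3) · 256 = -3840.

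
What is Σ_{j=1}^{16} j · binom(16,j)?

524288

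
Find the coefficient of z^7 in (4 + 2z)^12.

103809024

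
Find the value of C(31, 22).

20160075

C(31,22) = C(31,9) by symmetry.
C(31,9) = (31·30·29·28·27·26·25·24·23) / 9! = 7315688016000 / 362880 = 20160075.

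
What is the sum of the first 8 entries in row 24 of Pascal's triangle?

536155

1 + 24 + 276 + 2024 + 10626 + 42504 + 134596 + 346104 = 536155.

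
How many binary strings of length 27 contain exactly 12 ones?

Choose the 12 positions: C(27,12) = 17383860.

17383860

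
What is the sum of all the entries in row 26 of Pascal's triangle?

67108864

Setting x = 1 in (1+x)^26 gives Σ C(26,i) = 2^26 = 67108864.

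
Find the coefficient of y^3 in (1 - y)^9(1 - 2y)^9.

Coefficient of y^3 = Σ_{j} C(9,j)·(-1)^j·C(9,3-j)·(-2)^(3-j) for j from 0 to 3.
= (-672) + (-1296) + (-648) + (-84) = -2700.

-2700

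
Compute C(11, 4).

330

C(11,4) = (11·10·9·8) / 4! = 7920 / 24 = 330.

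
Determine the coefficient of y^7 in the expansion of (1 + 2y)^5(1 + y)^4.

Coefficient of y^7 = Σ_{j} C(5,j)·2^j·C(4,7-j)·1^(7-j) for j from 3 to 5.
= 80 + 320 + 192 = 592.

592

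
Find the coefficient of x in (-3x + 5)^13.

The general term is C(13,j)·(-3x)^j·(5)^(13-j); the x^1 term has j = 1.
C(13,1) = 13.
Coefficient = C(13,1) · (-3)^1 · 5^12 = 13 · (-3) · 244140625 = -9521484375.

-9521484375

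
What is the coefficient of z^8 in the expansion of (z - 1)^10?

The general term is C(10,j)·(z)^j·(-1)^(10-j); the z^8 term has j = 8.
C(10,8) = 45.
Coefficient = C(10,8) = 45.

45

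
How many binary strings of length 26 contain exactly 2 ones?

Choose the 2 positions: C(26,2) = 325.

325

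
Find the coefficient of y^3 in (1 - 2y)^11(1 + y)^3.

Coefficient of y^3 = Σ_{j} C(11,j)·(-2)^j·C(3,3-j)·1^(3-j) for j from 0 to 3.
= 1 + (-66) + 660 + (-1320) = -725.

-725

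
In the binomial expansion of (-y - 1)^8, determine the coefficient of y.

8

The general term is C(8,j)·(-y)^j·(-1)^(8-j); the y^1 term has j = 1.
C(8,1) = 8.
Coefficient = C(8,1) · (-1)^1 · (-1)^7 = 8 · (-1) · (-1) = 8.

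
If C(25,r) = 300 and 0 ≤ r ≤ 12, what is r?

2

C(25,r) increases on 0 ≤ r ≤ 12. C(25,1) = 25 and C(25,2) = 300, so r = 2.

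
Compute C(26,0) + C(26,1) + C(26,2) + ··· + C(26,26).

The entries of row 26 sum to 2^26 = 67108864.

67108864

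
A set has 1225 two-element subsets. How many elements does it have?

n(n−1)/2 = 1225 ⇒ n(n−1) = 2450. Since 50·49 = 2450, n = 50.

50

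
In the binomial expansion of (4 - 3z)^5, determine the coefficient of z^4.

1620

The general term is C(5,j)·(4)^j·(-3z)^(5-j); the z^4 term has j = 1.
C(5,1) = 5.
Coefficient = C(5,1) · 4^1 · (-3)^4 = 5 · 4 · 81 = 1620.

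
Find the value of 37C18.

17672631900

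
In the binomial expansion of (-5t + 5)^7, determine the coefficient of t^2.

The general term is C(7,j)·(-5t)^j·(5)^(7-j); the t^2 term has j = 2.
C(7,2) = 21.
Coefficient = C(7,2) · (-5)^2 · 5^5 = 21 · 25 · 3125 = 1640625.

1640625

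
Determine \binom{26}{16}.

5311735

C(26,16) = C(26,10) by symmetry.
C(26,10) = (26·25·24·23·22·21·20·19·18·17) / 10! = 19275223968000 / 3628800 = 5311735.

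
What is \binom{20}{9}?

167960

C(20,9) = (20·19·18·17·16·15·14·13·12) / 9! = 60949324800 / 362880 = 167960.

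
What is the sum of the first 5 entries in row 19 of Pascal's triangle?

5036

1 + 19 + 171 + 969 + 3876 = 5036.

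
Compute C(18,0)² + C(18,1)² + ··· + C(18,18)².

Σ C(18,j)² is the coefficient of x^18 in (1+x)^18(1+x)^18 = (1+x)^36, i.e. C(36,18) = 9075135300.

9075135300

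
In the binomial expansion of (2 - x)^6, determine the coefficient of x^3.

-160

The general term is C(6,j)·(2)^j·(-x)^(6-j); the x^3 term has j = 3.
C(6,3) = 20.
Coefficient = C(6,3) · 2^3 · (-1)^3 = 20 · 8 · (-1) = -160.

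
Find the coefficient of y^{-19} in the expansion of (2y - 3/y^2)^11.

1299078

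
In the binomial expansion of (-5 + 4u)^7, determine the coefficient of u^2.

The general term is C(7,j)·(-5)^j·(4u)^(7-j); the u^2 term has j = 5.
C(7,5) = 21.
Coefficient = C(7,5) · (-5)^5 · 4^2 = 21 · (-3125) · 16 = -1050000.

-1050000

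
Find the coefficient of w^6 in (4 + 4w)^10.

The general term is C(10,j)·(4)^j·(4w)^(10-j); the w^6 term has j = 4.
C(10,4) = 210.
Coefficient = C(10,4) · 4^4 · 4^6 = 210 · 256 · 4096 = 220200960.

220200960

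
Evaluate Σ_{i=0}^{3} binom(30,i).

1 + 30 + 435 + 4060 = 4526.

4526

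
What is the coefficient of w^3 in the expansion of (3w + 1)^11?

The general term is C(11,j)·(3w)^j·(1)^(11-j); the w^3 term has j = 3.
C(11,3) = 165.
Coefficient = C(11,3) · 3^3 = 165 · 27 = 4455.

4455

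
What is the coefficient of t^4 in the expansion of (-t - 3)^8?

The general term is C(8,j)·(-t)^j·(-3)^(8-j); the t^4 term has j = 4.
C(8,4) = 70.
Coefficient = C(8,4) · (-3)^4 = 70 · 81 = 5670.

5670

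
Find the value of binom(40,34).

3838380

C(40,34) = C(40,6) by symmetry.
C(40,6) = (40·39·38·37·36·35) / 6! = 2763633600 / 720 = 3838380.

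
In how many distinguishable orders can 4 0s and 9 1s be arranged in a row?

Choose positions for the 0s: C(13,4) = 715.

715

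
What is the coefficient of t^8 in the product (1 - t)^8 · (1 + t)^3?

Coefficient of t^8 = Σ_{j} C(8,j)·(-1)^j·C(3,8-j)·1^(8-j) for j from 5 to 8.
= (-56) + 84 + (-24) + 1 = 5.

5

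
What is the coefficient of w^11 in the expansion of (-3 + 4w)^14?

The general term is C(14,j)·(-3)^j·(4w)^(14-j); the w^11 term has j = 3.
C(14,3) = 364.
Coefficient = C(14,3) · (-3)^3 · 4^11 = 364 · (-27) · 4194304 = -41221619712.

-41221619712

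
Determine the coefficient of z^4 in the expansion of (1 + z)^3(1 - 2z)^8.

96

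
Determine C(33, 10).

C(33,10) = (33·32·31·30·29·28·27·26·25·24) / 10! = 335885501952000 / 3628800 = 92561040.

92561040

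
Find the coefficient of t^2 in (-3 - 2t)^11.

-4330260

The general term is C(11,j)·(-3)^j·(-2t)^(11-j); the t^2 term has j = 9.
C(11,9) = 55.
Coefficient = C(11,9) · (-3)^9 · (-2)^2 = 55 · (-19683) · 4 = -4330260.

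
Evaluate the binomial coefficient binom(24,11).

C(24,11) = (24·23·22·21·20·19·18·17·16·15·14) / 11! = 99638080819200 / 39916800 = 2496144.

2496144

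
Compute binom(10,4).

210

C(10,4) = (10·9·8·7) / 4! = 5040 / 24 = 210.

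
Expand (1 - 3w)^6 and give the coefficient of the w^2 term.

135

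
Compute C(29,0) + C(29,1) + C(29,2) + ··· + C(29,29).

Setting x = 1 in (1+x)^29 gives Σ C(29,r) = 2^29 = 536870912.

536870912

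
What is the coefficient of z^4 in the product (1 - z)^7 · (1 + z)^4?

-6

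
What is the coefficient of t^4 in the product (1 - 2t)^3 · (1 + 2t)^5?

Coefficient of t^4 = Σ_{j} C(3,j)·(-2)^j·C(5,4-j)·2^(4-j) for j from 0 to 3.
= 80 + (-480) + 480 + (-80) = 0.

0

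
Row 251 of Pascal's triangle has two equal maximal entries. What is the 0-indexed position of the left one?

For odd n = 251, C(251,i) peaks at i = (n−1)/2 and (n+1)/2; the smaller is 125.

125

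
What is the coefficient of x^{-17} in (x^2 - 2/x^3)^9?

-4608

General term: C(9,j)·(x^2)^j·(-2/x^3)^(9-j), with x-exponent 2j − 3(9−j) = 5j − 27.
Set 5j − 27 = -17: j = 2.
C(9,2) = 36; 1^2 = 1; (-2)^7 = -128.
Coefficient = 36 · 1 · (-128) = -4608.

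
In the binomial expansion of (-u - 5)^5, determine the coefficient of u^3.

-250

The general term is C(5,j)·(-u)^j·(-5)^(5-j); the u^3 term has j = 3.
C(5,3) = 10.
Coefficient = C(5,3) · (-1)^3 · (-5)^2 = 10 · (-1) · 25 = -250.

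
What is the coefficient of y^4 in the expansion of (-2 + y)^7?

-280

The general term is C(7,j)·(-2)^j·(y)^(7-j); the y^4 term has j = 3.
C(7,3) = 35.
Coefficient = C(7,3) · (-2)^3 = 35 · (-8) = -280.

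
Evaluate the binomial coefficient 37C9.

124403620

C(37,9) = (37·36·35·34·33·32·31·30·29) / 9! = 45143585625600 / 362880 = 124403620.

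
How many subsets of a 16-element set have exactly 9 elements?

Choose the 9 positions: C(16,9) = 11440.

11440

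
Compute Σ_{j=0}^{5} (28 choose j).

122438

1 + 28 + 378 + 3276 + 20475 + 98280 = 122438.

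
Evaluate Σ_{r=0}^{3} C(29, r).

4090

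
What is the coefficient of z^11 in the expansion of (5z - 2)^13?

The general term is C(13,j)·(5z)^j·(-2)^(13-j); the z^11 term has j = 11.
C(13,11) = 78.
Coefficient = C(13,11) · 5^11 · (-2)^2 = 78 · 48828125 · 4 = 15234375000.

15234375000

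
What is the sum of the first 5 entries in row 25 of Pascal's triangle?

15276

1 + 25 + 300 + 2300 + 12650 = 15276.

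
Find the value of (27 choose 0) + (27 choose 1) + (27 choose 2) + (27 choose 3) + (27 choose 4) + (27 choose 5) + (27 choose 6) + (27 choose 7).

1285624

1 + 27 + 351 + 2925 + 17550 + 80730 + 296010 + 888030 = 1285624.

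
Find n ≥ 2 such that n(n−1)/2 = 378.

28

n(n−1)/2 = 378 ⇒ n(n−1) = 756. Since 28·27 = 756, n = 28.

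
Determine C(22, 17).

26334

C(22,17) = C(22,5) by symmetry.
C(22,5) = (22·21·20·19·18) / 5! = 3160080 / 120 = 26334.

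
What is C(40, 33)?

18643560

C(40,33) = C(40,7) by symmetry.
C(40,7) = (40·39·38·37·36·35·34) / 7! = 93963542400 / 5040 = 18643560.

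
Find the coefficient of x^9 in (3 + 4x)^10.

The general term is C(10,j)·(3)^j·(4x)^(10-j); the x^9 term has j = 1.
C(10,1) = 10.
Coefficient = C(10,1) · 3^1 · 4^9 = 10 · 3 · 262144 = 7864320.

7864320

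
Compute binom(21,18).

1330

C(21,18) = C(21,3) by symmetry.
C(21,3) = (21·20·19) / 3! = 7980 / 6 = 1330.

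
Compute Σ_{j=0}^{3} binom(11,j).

232

1 + 11 + 55 + 165 = 232.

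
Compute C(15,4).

C(15,4) = (15·14·13·12) / 4! = 32760 / 24 = 1365.

1365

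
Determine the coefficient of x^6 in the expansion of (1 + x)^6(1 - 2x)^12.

-5511

Coefficient of x^6 = Σ_{j} C(6,j)·1^j·C(12,6-j)·(-2)^(6-j) for j from 0 to 6.
= 59136 + (-152064) + 118800 + (-35200) + 3960 + (-144) + 1 = -5511.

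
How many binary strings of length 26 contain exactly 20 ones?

Choose the 20 positions: C(26,20) = 230230.

230230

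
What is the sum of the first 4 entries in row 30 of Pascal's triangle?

4526

1 + 30 + 435 + 4060 = 4526.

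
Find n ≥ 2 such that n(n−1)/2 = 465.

n(n−1)/2 = 465 ⇒ n(n−1) = 930. Since 31·30 = 930, n = 31.

31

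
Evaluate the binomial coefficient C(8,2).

C(8,2) = (8·7) / 2! = 56 / 2 = 28.

28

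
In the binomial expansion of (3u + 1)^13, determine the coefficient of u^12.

The general term is C(13,j)·(3u)^j·(1)^(13-j); the u^12 term has j = 12.
C(13,12) = 13.
Coefficient = C(13,12) · 3^12 = 13 · 531441 = 6908733.

6908733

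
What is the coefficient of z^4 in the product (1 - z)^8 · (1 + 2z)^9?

Coefficient of z^4 = Σ_{j} C(8,j)·(-1)^j·C(9,4-j)·2^(4-j) for j from 0 to 4.
= 2016 + (-5376) + 4032 + (-1008) + 70 = -266.

-266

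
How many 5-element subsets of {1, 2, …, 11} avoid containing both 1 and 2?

All 5-subsets: C(11,5) = 462. Those containing both fixed elements: C(9,3) = 84.
462 − 84 = 378.

378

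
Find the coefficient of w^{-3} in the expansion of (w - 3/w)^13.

General term: C(13,j)·(w)^j·(-3/w)^(13-j), with w-exponent 1j − 1(13−j) = 2j − 13.
Set 2j − 13 = -3: j = 5.
C(13,5) = 1287; 1^5 = 1; (-3)^8 = 6561.
Coefficient = 1287 · 1 · 6561 = 8444007.

8444007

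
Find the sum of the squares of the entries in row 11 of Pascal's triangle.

Σ C(11,k)² is the coefficient of x^11 in (1+x)^11(1+x)^11 = (1+x)^22, i.e. C(22,11) = 705432.

705432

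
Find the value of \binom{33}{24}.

C(33,24) = C(33,9) by symmetry.
C(33,9) = (33·32·31·30·29·28·27·26·25) / 9! = 13995229248000 / 362880 = 38567100.

38567100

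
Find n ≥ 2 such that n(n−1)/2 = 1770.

60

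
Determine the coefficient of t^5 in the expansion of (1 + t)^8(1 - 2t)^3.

84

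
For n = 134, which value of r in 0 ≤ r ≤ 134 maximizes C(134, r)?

C(134,r) is maximized at r = 134/2 = 67.

67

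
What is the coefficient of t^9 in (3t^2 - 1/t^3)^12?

General term: C(12,j)·(3t^2)^j·(-1/t^3)^(12-j), with t-exponent 2j − 3(12−j) = 5j − 36.
Set 5j − 36 = 9: j = 9.
C(12,9) = 220; 3^9 = 19683; (-1)^3 = -1.
Coefficient = 220 · 19683 · (-1) = -4330260.

-4330260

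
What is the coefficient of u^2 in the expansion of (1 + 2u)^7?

84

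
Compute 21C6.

C(21,6) = (21·20·19·18·17·16) / 6! = 39070080 / 720 = 54264.

54264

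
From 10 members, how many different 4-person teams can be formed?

210

This is C(10,4) = 210.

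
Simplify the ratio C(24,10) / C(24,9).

C(n,k+1)/C(n,k) = (n−k)/(k+1) = (24−9)/(9+1) = 15/10 = 3/2.

3/2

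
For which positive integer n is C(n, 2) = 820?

n(n−1)/2 = 820 ⇒ n(n−1) = 1640. Since 41·40 = 1640, n = 41.

41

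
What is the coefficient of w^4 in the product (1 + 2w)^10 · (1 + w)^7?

14595

Coefficient of w^4 = Σ_{j} C(10,j)·2^j·C(7,4-j)·1^(4-j) for j from 0 to 4.
= 35 + 700 + 3780 + 6720 + 3360 = 14595.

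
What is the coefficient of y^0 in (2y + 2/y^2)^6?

960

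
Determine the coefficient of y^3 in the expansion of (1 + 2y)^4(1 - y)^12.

52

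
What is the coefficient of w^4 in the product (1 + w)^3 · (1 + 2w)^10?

Coefficient of w^4 = Σ_{j} C(3,j)·1^j·C(10,4-j)·2^(4-j) for j from 0 to 3.
= 3360 + 2880 + 540 + 20 = 6800.

6800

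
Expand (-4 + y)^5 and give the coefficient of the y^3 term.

160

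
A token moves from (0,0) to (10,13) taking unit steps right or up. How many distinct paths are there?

1144066

Each path is a sequence of 23 steps with 10 rights: C(23,10) = 1144066.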